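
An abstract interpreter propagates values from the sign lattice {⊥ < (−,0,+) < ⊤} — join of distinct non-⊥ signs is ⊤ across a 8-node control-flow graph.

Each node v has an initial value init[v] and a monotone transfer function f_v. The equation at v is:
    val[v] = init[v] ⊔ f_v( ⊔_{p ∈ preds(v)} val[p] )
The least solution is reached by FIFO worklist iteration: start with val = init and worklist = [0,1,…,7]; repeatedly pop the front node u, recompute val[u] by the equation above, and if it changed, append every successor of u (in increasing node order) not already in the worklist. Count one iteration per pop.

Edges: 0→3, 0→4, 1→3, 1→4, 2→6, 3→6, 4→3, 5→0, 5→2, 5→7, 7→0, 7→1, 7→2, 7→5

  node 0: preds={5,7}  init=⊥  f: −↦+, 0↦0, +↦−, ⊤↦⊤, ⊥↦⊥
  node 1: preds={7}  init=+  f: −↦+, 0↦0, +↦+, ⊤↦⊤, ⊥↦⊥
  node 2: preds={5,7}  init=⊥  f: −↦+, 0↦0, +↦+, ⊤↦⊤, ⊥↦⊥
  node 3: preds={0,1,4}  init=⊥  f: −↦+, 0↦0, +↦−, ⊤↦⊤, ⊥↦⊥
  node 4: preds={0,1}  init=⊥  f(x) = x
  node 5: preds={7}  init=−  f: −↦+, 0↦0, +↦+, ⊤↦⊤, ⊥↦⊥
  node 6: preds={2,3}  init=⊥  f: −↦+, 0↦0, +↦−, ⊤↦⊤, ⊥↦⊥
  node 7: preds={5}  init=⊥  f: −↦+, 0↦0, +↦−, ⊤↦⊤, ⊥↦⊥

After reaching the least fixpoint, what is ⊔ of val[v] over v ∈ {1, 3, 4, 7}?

Iteration log — 26 steps:
  step 1. node 0  ⊔preds=−  new=+  old=⊥  +wl: 
  step 2. node 1  ⊔preds=⊥  new=+  stable
  step 3. node 2  ⊔preds=−  new=+  old=⊥  +wl: 
  step 4. node 3  ⊔preds=+  new=−  old=⊥  +wl: 
  step 5. node 4  ⊔preds=+  new=+  old=⊥  +wl: 3
  step 6. node 5  ⊔preds=⊥  new=−  stable
  step 7. node 6  ⊔preds=⊤  new=⊤  old=⊥  +wl: 
  step 8. node 7  ⊔preds=−  new=+  old=⊥  +wl: 0,1,2,5
  step 9. node 3  ⊔preds=+  new=−  stable
  step 10. node 0  ⊔preds=⊤  new=⊤  old=+  +wl: 3,4
  step 11. node 1  ⊔preds=+  new=+  stable
  step 12. node 2  ⊔preds=⊤  new=⊤  old=+  +wl: 6
  step 13. node 5  ⊔preds=+  new=⊤  old=−  +wl: 0,2,7
  step 14. node 3  ⊔preds=⊤  new=⊤  old=−  +wl: 
  step 15. node 4  ⊔preds=⊤  new=⊤  old=+  +wl: 3
  step 16. node 6  ⊔preds=⊤  new=⊤  stable
  step 17. node 0  ⊔preds=⊤  new=⊤  stable
  step 18. node 2  ⊔preds=⊤  new=⊤  stable
  step 19. node 7  ⊔preds=⊤  new=⊤  old=+  +wl: 0,1,2,5
  step 20. node 3  ⊔preds=⊤  new=⊤  stable
  step 21. node 0  ⊔preds=⊤  new=⊤  stable
  step 22. node 1  ⊔preds=⊤  new=⊤  old=+  +wl: 3,4
  step 23. node 2  ⊔preds=⊤  new=⊤  stable
  step 24. node 5  ⊔preds=⊤  new=⊤  stable
  step 25. node 3  ⊔preds=⊤  new=⊤  stable
  step 26. node 4  ⊔preds=⊤  new=⊤  stable

Least fixpoint reached:
  node 0: ⊤
  node 1: ⊤
  node 2: ⊤
  node 3: ⊤
  node 4: ⊤
  node 5: ⊤
  node 6: ⊤
  node 7: ⊤

⊤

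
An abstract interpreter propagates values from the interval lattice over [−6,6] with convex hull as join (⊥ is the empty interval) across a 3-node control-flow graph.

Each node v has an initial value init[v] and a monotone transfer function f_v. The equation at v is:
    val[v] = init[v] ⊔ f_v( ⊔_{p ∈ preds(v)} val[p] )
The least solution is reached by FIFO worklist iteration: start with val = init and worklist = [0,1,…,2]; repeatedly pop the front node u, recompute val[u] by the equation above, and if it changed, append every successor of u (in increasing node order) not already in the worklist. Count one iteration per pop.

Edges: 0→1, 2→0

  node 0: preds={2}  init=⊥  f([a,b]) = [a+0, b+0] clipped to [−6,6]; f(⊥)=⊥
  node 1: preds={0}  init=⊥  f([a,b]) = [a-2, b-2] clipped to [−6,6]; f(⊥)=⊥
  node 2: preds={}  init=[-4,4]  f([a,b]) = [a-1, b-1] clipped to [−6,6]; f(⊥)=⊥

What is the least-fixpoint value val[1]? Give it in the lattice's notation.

[-6,2]

Iteration log — 3 steps:
  step 1. node 0  ⊔preds=[-4,4]  new=[-4,4]  old=⊥  +wl: 
  step 2. node 1  ⊔preds=[-4,4]  new=[-6,2]  old=⊥  +wl: 
  step 3. node 2  ⊔preds=⊥  new=[-4,4]  stable

Least fixpoint reached:
  node 0: [-4,4]
  node 1: [-6,2]
  node 2: [-4,4]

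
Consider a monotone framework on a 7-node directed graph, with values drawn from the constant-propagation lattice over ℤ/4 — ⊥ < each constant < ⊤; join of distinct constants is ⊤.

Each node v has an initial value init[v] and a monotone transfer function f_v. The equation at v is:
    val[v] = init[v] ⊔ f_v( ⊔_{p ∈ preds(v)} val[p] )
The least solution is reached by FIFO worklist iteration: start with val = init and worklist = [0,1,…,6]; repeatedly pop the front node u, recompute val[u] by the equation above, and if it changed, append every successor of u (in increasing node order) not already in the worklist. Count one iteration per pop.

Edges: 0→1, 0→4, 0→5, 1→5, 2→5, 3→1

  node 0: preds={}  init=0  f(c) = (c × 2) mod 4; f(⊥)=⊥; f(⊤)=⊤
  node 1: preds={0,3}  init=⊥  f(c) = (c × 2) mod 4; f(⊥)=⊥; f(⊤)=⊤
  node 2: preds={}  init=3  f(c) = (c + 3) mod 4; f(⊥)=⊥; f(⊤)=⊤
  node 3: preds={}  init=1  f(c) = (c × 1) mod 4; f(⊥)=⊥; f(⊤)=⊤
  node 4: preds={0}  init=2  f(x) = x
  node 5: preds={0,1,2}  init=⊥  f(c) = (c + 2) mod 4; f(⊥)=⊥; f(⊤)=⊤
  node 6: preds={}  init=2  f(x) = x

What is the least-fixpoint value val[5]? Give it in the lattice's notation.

Iteration log — 7 steps:
  step 1. node 0  ⊔preds=⊥  new=0  stable
  step 2. node 1  ⊔preds=⊤  new=⊤  old=⊥  +wl: 
  step 3. node 2  ⊔preds=⊥  new=3  stable
  step 4. node 3  ⊔preds=⊥  new=1  stable
  step 5. node 4  ⊔preds=0  new=⊤  old=2  +wl: 
  step 6. node 5  ⊔preds=⊤  new=⊤  old=⊥  +wl: 
  step 7. node 6  ⊔preds=⊥  new=2  stable

Least fixpoint reached:
  node 0: 0
  node 1: ⊤
  node 2: 3
  node 3: 1
  node 4: ⊤
  node 5: ⊤
  node 6: 2

⊤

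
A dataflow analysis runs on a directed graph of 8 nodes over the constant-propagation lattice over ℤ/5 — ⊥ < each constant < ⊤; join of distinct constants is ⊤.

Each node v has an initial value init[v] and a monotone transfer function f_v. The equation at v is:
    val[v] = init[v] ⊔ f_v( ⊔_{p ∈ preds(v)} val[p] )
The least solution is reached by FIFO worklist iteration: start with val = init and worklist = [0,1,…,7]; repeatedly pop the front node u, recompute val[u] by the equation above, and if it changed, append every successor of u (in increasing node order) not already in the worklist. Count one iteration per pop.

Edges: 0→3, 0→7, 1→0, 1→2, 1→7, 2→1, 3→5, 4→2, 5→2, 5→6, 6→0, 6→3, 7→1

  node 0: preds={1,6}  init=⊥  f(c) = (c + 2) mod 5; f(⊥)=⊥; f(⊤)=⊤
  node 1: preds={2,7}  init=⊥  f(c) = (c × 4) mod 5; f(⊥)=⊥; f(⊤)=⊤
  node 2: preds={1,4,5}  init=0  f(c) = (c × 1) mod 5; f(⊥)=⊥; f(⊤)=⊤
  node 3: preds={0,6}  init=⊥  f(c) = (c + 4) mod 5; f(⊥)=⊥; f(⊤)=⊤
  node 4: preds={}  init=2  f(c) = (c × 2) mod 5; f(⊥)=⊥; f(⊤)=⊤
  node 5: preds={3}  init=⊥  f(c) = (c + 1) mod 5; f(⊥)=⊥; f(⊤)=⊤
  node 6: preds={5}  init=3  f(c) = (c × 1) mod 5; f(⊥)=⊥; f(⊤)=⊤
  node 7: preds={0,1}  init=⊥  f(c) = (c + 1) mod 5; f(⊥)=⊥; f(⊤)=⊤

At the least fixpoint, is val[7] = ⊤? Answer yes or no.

Worklist (15 pops):
  #1 pop 0: in=3 → 0 (was ⊥); enqueue []
  #2 pop 1: in=0 → 0 (was ⊥); enqueue [0]
  #3 pop 2: in=⊤ → ⊤ (was 0); enqueue [1]
  #4 pop 3: in=⊤ → ⊤ (was ⊥); enqueue []
  #5 pop 4: in=⊥ → 2 (no change)
  #6 pop 5: in=⊤ → ⊤ (was ⊥); enqueue [2]
  #7 pop 6: in=⊤ → ⊤ (was 3); enqueue [3]
  #8 pop 7: in=0 → 1 (was ⊥); enqueue []
  #9 pop 0: in=⊤ → ⊤ (was 0); enqueue [7]
  #10 pop 1: in=⊤ → ⊤ (was 0); enqueue [0]
  #11 pop 2: in=⊤ → ⊤ (no change)
  #12 pop 3: in=⊤ → ⊤ (no change)
  #13 pop 7: in=⊤ → ⊤ (was 1); enqueue [1]
  #14 pop 0: in=⊤ → ⊤ (no change)
  #15 pop 1: in=⊤ → ⊤ (no change)

Fixpoint:
  val[0] = ⊤
  val[1] = ⊤
  val[2] = ⊤
  val[3] = ⊤
  val[4] = 2
  val[5] = ⊤
  val[6] = ⊤
  val[7] = ⊤

yes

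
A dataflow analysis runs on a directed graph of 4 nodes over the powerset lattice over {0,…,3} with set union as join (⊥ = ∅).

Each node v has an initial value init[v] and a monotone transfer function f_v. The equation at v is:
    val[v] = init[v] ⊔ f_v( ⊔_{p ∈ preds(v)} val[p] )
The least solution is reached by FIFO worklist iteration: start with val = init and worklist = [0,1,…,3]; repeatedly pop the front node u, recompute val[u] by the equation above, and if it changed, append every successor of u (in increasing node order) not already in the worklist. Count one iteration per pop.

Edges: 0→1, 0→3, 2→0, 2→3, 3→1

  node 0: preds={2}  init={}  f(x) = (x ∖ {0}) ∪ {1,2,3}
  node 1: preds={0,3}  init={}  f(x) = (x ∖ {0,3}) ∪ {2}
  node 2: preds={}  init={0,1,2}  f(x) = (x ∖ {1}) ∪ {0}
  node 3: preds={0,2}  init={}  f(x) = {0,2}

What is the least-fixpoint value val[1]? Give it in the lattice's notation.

Worklist (5 pops):
  #1 pop 0: in={0,1,2} → {1,2,3} (was {}); enqueue []
  #2 pop 1: in={1,2,3} → {1,2} (was {}); enqueue []
  #3 pop 2: in={} → {0,1,2} (no change)
  #4 pop 3: in={0,1,2,3} → {0,2} (was {}); enqueue [1]
  #5 pop 1: in={0,1,2,3} → {1,2} (no change)

Fixpoint:
  val[0] = {1,2,3}
  val[1] = {1,2}
  val[2] = {0,1,2}
  val[3] = {0,2}

{1,2}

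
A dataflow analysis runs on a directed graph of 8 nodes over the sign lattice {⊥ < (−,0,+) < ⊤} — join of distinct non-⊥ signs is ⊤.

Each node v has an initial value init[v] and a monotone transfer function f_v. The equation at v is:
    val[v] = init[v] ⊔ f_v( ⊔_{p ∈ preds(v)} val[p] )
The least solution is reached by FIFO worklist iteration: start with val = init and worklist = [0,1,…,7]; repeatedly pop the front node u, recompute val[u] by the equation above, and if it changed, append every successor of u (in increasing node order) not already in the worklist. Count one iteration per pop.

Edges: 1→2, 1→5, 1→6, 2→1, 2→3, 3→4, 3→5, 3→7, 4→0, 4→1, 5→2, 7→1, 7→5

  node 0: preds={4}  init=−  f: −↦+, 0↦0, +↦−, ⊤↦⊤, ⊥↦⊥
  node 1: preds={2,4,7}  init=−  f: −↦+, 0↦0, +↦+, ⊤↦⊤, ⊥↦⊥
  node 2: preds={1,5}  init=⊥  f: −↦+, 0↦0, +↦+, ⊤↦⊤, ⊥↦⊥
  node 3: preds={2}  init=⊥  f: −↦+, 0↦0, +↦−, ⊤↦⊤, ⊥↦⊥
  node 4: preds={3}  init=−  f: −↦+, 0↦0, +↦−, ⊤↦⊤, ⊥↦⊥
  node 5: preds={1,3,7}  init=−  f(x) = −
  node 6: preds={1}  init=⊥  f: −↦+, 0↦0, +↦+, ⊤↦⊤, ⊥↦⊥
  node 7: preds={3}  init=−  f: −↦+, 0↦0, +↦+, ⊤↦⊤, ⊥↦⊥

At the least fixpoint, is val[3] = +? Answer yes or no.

no

Worklist (11 pops):
  #1 pop 0: in=− → ⊤ (was −); enqueue []
  #2 pop 1: in=− → ⊤ (was −); enqueue []
  #3 pop 2: in=⊤ → ⊤ (was ⊥); enqueue [1]
  #4 pop 3: in=⊤ → ⊤ (was ⊥); enqueue []
  #5 pop 4: in=⊤ → ⊤ (was −); enqueue [0]
  #6 pop 5: in=⊤ → − (no change)
  #7 pop 6: in=⊤ → ⊤ (was ⊥); enqueue []
  #8 pop 7: in=⊤ → ⊤ (was −); enqueue [5]
  #9 pop 1: in=⊤ → ⊤ (no change)
  #10 pop 0: in=⊤ → ⊤ (no change)
  #11 pop 5: in=⊤ → − (no change)

Fixpoint:
  val[0] = ⊤
  val[1] = ⊤
  val[2] = ⊤
  val[3] = ⊤
  val[4] = ⊤
  val[5] = −
  val[6] = ⊤
  val[7] = ⊤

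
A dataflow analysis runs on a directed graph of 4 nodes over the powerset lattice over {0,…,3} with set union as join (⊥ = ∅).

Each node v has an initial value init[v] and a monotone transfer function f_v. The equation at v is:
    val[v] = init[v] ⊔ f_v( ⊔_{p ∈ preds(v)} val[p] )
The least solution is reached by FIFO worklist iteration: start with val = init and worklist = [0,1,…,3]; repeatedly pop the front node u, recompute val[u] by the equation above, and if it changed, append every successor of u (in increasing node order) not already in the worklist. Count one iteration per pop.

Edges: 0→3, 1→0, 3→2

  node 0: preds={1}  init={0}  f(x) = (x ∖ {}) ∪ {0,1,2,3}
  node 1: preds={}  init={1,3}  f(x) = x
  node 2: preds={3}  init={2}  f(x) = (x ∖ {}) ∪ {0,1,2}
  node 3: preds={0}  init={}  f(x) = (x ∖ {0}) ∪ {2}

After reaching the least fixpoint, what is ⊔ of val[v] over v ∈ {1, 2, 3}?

Worklist (5 pops):
  #1 pop 0: in={1,3} → {0,1,2,3} (was {0}); enqueue []
  #2 pop 1: in={} → {1,3} (no change)
  #3 pop 2: in={} → {0,1,2} (was {2}); enqueue []
  #4 pop 3: in={0,1,2,3} → {1,2,3} (was {}); enqueue [2]
  #5 pop 2: in={1,2,3} → {0,1,2,3} (was {0,1,2}); enqueue []

Fixpoint:
  val[0] = {0,1,2,3}
  val[1] = {1,3}
  val[2] = {0,1,2,3}
  val[3] = {1,2,3}

{0,1,2,3}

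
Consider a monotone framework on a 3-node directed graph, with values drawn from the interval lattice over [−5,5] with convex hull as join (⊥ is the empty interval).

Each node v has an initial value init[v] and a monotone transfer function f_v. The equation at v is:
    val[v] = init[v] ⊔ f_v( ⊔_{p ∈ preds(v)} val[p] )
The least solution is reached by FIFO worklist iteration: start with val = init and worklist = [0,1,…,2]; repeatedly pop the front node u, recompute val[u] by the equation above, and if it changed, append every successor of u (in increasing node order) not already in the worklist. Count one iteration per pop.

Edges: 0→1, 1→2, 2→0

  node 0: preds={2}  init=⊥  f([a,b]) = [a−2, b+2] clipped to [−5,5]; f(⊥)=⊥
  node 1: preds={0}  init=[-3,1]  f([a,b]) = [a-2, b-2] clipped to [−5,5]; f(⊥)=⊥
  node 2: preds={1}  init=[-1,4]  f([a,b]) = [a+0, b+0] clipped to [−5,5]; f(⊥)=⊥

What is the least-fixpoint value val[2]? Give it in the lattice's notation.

[-5,4]

Iteration log — 5 steps:
  step 1. node 0  ⊔preds=[-1,4]  new=[-3,5]  old=⊥  +wl: 
  step 2. node 1  ⊔preds=[-3,5]  new=[-5,3]  old=[-3,1]  +wl: 
  step 3. node 2  ⊔preds=[-5,3]  new=[-5,4]  old=[-1,4]  +wl: 0
  step 4. node 0  ⊔preds=[-5,4]  new=[-5,5]  old=[-3,5]  +wl: 1
  step 5. node 1  ⊔preds=[-5,5]  new=[-5,3]  stable

Least fixpoint reached:
  node 0: [-5,5]
  node 1: [-5,3]
  node 2: [-5,4]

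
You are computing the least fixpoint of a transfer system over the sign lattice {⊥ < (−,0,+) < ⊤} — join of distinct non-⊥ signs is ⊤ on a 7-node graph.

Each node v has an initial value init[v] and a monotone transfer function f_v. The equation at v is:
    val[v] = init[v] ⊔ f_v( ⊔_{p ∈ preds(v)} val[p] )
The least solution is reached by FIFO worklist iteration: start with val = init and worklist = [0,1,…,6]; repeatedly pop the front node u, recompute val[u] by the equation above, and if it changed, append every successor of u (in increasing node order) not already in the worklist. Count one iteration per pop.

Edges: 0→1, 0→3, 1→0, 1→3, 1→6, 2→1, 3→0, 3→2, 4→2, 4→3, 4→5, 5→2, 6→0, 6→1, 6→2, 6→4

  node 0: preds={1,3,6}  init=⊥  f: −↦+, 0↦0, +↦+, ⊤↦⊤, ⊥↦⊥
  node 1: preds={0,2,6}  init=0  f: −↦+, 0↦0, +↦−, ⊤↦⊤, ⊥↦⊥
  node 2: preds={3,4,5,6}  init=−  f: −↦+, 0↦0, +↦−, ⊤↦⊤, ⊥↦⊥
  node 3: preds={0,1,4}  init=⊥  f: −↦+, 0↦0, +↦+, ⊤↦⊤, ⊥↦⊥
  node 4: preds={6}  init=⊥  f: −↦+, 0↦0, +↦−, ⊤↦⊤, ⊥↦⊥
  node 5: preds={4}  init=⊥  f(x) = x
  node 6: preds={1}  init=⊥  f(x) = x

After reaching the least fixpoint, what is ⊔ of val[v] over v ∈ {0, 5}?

Worklist (15 pops):
  #1 pop 0: in=0 → 0 (was ⊥); enqueue []
  #2 pop 1: in=⊤ → ⊤ (was 0); enqueue [0]
  #3 pop 2: in=⊥ → − (no change)
  #4 pop 3: in=⊤ → ⊤ (was ⊥); enqueue [2]
  #5 pop 4: in=⊥ → ⊥ (no change)
  #6 pop 5: in=⊥ → ⊥ (no change)
  #7 pop 6: in=⊤ → ⊤ (was ⊥); enqueue [1,4]
  #8 pop 0: in=⊤ → ⊤ (was 0); enqueue [3]
  #9 pop 2: in=⊤ → ⊤ (was −); enqueue []
  #10 pop 1: in=⊤ → ⊤ (no change)
  #11 pop 4: in=⊤ → ⊤ (was ⊥); enqueue [2,5]
  #12 pop 3: in=⊤ → ⊤ (no change)
  #13 pop 2: in=⊤ → ⊤ (no change)
  #14 pop 5: in=⊤ → ⊤ (was ⊥); enqueue [2]
  #15 pop 2: in=⊤ → ⊤ (no change)

Fixpoint:
  val[0] = ⊤
  val[1] = ⊤
  val[2] = ⊤
  val[3] = ⊤
  val[4] = ⊤
  val[5] = ⊤
  val[6] = ⊤

⊤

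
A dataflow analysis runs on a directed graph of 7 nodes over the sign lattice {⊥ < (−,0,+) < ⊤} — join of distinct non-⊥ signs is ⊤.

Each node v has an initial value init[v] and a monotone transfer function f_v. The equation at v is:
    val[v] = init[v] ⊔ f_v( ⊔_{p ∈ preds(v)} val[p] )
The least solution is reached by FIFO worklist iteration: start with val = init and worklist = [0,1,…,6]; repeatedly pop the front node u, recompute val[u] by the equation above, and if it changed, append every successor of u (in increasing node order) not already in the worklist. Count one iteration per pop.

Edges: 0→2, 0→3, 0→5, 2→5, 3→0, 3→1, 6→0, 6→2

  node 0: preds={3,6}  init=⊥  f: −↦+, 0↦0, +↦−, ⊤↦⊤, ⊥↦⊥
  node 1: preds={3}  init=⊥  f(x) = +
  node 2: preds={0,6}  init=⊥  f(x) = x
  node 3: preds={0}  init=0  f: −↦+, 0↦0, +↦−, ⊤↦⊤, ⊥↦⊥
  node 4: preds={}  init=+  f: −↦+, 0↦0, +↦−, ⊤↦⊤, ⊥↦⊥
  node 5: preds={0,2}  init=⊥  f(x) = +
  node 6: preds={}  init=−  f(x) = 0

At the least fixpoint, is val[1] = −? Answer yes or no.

no

Iteration log — 10 steps:
  step 1. node 0  ⊔preds=⊤  new=⊤  old=⊥  +wl: 
  step 2. node 1  ⊔preds=0  new=+  old=⊥  +wl: 
  step 3. node 2  ⊔preds=⊤  new=⊤  old=⊥  +wl: 
  step 4. node 3  ⊔preds=⊤  new=⊤  old=0  +wl: 0,1
  step 5. node 4  ⊔preds=⊥  new=+  stable
  step 6. node 5  ⊔preds=⊤  new=+  old=⊥  +wl: 
  step 7. node 6  ⊔preds=⊥  new=⊤  old=−  +wl: 2
  step 8. node 0  ⊔preds=⊤  new=⊤  stable
  step 9. node 1  ⊔preds=⊤  new=+  stable
  step 10. node 2  ⊔preds=⊤  new=⊤  stable

Least fixpoint reached:
  node 0: ⊤
  node 1: +
  node 2: ⊤
  node 3: ⊤
  node 4: +
  node 5: +
  node 6: ⊤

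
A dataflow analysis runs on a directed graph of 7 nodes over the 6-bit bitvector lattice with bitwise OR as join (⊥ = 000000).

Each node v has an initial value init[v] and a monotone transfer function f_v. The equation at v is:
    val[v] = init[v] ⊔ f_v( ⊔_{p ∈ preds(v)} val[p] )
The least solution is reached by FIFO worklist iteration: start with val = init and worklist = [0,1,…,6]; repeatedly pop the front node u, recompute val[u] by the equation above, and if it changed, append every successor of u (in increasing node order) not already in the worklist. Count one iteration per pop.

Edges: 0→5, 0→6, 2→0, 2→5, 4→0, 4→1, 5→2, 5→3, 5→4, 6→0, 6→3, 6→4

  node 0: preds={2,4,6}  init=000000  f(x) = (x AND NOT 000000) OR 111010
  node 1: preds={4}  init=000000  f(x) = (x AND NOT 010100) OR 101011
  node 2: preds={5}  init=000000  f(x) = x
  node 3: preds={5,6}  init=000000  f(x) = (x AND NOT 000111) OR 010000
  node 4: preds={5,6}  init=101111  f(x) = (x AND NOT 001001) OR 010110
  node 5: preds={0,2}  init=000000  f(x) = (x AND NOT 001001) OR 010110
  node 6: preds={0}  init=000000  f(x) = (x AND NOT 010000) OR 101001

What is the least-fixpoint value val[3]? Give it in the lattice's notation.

Worklist (14 pops):
  #1 pop 0: in=101111 → 111111 (was 000000); enqueue []
  #2 pop 1: in=101111 → 101011 (was 000000); enqueue []
  #3 pop 2: in=000000 → 000000 (no change)
  #4 pop 3: in=000000 → 010000 (was 000000); enqueue []
  #5 pop 4: in=000000 → 111111 (was 101111); enqueue [0,1]
  #6 pop 5: in=111111 → 110110 (was 000000); enqueue [2,3,4]
  #7 pop 6: in=111111 → 101111 (was 000000); enqueue []
  #8 pop 0: in=111111 → 111111 (no change)
  #9 pop 1: in=111111 → 101011 (no change)
  #10 pop 2: in=110110 → 110110 (was 000000); enqueue [0,5]
  #11 pop 3: in=111111 → 111000 (was 010000); enqueue []
  #12 pop 4: in=111111 → 111111 (no change)
  #13 pop 0: in=111111 → 111111 (no change)
  #14 pop 5: in=111111 → 110110 (no change)

Fixpoint:
  val[0] = 111111
  val[1] = 101011
  val[2] = 110110
  val[3] = 111000
  val[4] = 111111
  val[5] = 110110
  val[6] = 101111

111000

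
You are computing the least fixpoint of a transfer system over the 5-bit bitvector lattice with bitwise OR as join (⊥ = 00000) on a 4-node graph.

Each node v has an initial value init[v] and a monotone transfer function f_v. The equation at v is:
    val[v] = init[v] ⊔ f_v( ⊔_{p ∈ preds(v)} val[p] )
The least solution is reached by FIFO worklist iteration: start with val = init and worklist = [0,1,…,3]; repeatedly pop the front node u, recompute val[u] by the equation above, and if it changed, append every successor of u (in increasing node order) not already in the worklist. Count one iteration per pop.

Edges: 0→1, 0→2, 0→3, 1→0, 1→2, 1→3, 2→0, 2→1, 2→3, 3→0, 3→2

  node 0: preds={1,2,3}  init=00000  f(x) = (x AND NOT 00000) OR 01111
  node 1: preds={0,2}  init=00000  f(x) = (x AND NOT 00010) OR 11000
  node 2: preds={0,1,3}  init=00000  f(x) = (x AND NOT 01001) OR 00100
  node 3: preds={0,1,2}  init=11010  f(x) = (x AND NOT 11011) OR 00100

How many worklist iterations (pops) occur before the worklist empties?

Trace (7 dequeues):
  [1] u=0 | in 11010 | out 11111 | prev 00000 | push {}
  [2] u=1 | in 11111 | out 11101 | prev 00000 | push {0}
  [3] u=2 | in 11111 | out 10110 | prev 00000 | push {1}
  [4] u=3 | in 11111 | out 11110 | prev 11010 | push {2}
  [5] u=0 | in 11111 | out 11111 | ==
  [6] u=1 | in 11111 | out 11101 | ==
  [7] u=2 | in 11111 | out 10110 | ==

Converged values:
  [0] 11111
  [1] 11101
  [2] 10110
  [3] 11110

7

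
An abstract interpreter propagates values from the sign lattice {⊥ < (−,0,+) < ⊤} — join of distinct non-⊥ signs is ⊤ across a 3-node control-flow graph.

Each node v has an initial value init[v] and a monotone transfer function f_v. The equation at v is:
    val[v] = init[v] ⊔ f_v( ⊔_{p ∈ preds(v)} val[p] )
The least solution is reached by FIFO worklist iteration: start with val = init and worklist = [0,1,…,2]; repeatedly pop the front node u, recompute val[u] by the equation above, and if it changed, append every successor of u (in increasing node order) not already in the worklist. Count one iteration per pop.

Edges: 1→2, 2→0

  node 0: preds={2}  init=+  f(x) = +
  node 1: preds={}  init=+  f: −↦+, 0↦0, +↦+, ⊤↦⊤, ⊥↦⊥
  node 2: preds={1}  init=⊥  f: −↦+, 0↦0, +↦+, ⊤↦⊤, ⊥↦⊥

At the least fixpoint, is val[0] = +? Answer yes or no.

Worklist (4 pops):
  #1 pop 0: in=⊥ → + (no change)
  #2 pop 1: in=⊥ → + (no change)
  #3 pop 2: in=+ → + (was ⊥); enqueue [0]
  #4 pop 0: in=+ → + (no change)

Fixpoint:
  val[0] = +
  val[1] = +
  val[2] = +

yes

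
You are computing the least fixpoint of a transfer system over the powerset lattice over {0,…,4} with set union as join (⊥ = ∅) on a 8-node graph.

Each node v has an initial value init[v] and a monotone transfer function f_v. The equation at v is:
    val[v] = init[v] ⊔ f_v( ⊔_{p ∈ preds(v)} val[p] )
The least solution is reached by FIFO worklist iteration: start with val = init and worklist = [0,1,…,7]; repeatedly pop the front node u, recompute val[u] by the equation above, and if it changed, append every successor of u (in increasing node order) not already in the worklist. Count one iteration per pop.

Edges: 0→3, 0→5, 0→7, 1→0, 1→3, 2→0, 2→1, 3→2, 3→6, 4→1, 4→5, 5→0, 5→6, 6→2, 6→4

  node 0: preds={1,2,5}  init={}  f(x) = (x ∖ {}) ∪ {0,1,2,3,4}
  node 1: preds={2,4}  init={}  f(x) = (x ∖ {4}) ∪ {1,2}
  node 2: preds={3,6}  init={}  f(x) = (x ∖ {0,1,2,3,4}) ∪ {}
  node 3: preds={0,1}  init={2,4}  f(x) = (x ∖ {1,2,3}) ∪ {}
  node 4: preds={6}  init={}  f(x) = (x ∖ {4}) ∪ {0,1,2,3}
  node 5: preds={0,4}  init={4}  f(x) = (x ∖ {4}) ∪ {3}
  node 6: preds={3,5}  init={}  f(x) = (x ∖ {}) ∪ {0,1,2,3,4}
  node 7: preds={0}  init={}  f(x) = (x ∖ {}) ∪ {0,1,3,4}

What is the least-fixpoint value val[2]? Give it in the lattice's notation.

Trace (14 dequeues):
  [1] u=0 | in {4} | out {0,1,2,3,4} | prev {} | push {}
  [2] u=1 | in {} | out {1,2} | prev {} | push {0}
  [3] u=2 | in {2,4} | out {} | ==
  [4] u=3 | in {0,1,2,3,4} | out {0,2,4} | prev {2,4} | push {2}
  [5] u=4 | in {} | out {0,1,2,3} | prev {} | push {1}
  [6] u=5 | in {0,1,2,3,4} | out {0,1,2,3,4} | prev {4} | push {}
  [7] u=6 | in {0,1,2,3,4} | out {0,1,2,3,4} | prev {} | push {4}
  [8] u=7 | in {0,1,2,3,4} | out {0,1,2,3,4} | prev {} | push {}
  [9] u=0 | in {0,1,2,3,4} | out {0,1,2,3,4} | ==
  [10] u=2 | in {0,1,2,3,4} | out {} | ==
  [11] u=1 | in {0,1,2,3} | out {0,1,2,3} | prev {1,2} | push {0,3}
  [12] u=4 | in {0,1,2,3,4} | out {0,1,2,3} | ==
  [13] u=0 | in {0,1,2,3,4} | out {0,1,2,3,4} | ==
  [14] u=3 | in {0,1,2,3,4} | out {0,2,4} | ==

Converged values:
  [0] {0,1,2,3,4}
  [1] {0,1,2,3}
  [2] {}
  [3] {0,2,4}
  [4] {0,1,2,3}
  [5] {0,1,2,3,4}
  [6] {0,1,2,3,4}
  [7] {0,1,2,3,4}

{}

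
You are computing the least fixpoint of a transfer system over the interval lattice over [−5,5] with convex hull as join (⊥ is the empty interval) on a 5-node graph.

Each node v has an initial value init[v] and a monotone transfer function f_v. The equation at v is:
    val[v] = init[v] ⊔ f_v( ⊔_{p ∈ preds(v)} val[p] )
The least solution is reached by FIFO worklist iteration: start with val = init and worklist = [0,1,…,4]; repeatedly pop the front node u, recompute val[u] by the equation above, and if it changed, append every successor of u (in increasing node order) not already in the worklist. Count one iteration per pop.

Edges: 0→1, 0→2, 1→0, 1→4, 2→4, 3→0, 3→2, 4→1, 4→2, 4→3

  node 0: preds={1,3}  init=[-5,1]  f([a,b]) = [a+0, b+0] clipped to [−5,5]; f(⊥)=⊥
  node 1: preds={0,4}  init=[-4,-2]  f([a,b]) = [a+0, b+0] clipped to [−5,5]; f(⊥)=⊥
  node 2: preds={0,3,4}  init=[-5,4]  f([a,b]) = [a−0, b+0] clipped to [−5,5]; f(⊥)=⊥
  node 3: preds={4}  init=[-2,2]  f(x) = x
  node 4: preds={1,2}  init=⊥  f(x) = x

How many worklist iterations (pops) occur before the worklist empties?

Trace (13 dequeues):
  [1] u=0 | in [-4,2] | out [-5,2] | prev [-5,1] | push {}
  [2] u=1 | in [-5,2] | out [-5,2] | prev [-4,-2] | push {0}
  [3] u=2 | in [-5,2] | out [-5,4] | ==
  [4] u=3 | in ⊥ | out [-2,2] | ==
  [5] u=4 | in [-5,4] | out [-5,4] | prev ⊥ | push {1,2,3}
  [6] u=0 | in [-5,2] | out [-5,2] | ==
  [7] u=1 | in [-5,4] | out [-5,4] | prev [-5,2] | push {0,4}
  [8] u=2 | in [-5,4] | out [-5,4] | ==
  [9] u=3 | in [-5,4] | out [-5,4] | prev [-2,2] | push {2}
  [10] u=0 | in [-5,4] | out [-5,4] | prev [-5,2] | push {1}
  [11] u=4 | in [-5,4] | out [-5,4] | ==
  [12] u=2 | in [-5,4] | out [-5,4] | ==
  [13] u=1 | in [-5,4] | out [-5,4] | ==

Converged values:
  [0] [-5,4]
  [1] [-5,4]
  [2] [-5,4]
  [3] [-5,4]
  [4] [-5,4]

13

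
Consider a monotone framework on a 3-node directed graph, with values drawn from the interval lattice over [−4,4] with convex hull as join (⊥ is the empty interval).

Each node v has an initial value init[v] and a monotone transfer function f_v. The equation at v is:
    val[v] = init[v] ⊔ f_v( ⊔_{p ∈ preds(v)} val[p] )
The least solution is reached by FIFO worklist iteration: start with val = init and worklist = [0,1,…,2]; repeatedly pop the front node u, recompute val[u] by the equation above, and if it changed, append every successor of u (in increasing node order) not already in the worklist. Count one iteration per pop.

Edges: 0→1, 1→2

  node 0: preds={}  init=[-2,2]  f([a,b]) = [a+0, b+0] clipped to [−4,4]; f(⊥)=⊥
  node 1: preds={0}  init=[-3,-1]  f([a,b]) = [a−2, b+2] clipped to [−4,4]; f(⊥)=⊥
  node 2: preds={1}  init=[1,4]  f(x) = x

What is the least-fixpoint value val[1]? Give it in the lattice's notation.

Iteration log — 3 steps:
  step 1. node 0  ⊔preds=⊥  new=[-2,2]  stable
  step 2. node 1  ⊔preds=[-2,2]  new=[-4,4]  old=[-3,-1]  +wl: 
  step 3. node 2  ⊔preds=[-4,4]  new=[-4,4]  old=[1,4]  +wl: 

Least fixpoint reached:
  node 0: [-2,2]
  node 1: [-4,4]
  node 2: [-4,4]

[-4,4]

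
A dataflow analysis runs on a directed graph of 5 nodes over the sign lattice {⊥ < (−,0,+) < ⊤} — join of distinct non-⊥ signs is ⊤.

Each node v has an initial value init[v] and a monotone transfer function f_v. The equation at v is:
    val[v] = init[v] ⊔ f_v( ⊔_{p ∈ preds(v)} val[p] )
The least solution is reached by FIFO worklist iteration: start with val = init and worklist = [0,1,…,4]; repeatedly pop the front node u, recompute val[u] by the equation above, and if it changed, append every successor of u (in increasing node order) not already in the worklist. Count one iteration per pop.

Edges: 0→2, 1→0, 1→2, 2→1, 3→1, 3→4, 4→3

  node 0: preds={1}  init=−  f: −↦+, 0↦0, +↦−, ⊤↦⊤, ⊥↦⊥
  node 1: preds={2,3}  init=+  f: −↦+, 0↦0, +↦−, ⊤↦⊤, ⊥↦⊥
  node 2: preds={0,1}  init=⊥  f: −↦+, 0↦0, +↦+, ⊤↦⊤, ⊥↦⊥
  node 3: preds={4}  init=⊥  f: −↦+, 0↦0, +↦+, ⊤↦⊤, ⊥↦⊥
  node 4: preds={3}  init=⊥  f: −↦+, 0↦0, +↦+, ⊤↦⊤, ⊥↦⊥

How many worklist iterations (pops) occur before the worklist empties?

Iteration log — 8 steps:
  step 1. node 0  ⊔preds=+  new=−  stable
  step 2. node 1  ⊔preds=⊥  new=+  stable
  step 3. node 2  ⊔preds=⊤  new=⊤  old=⊥  +wl: 1
  step 4. node 3  ⊔preds=⊥  new=⊥  stable
  step 5. node 4  ⊔preds=⊥  new=⊥  stable
  step 6. node 1  ⊔preds=⊤  new=⊤  old=+  +wl: 0,2
  step 7. node 0  ⊔preds=⊤  new=⊤  old=−  +wl: 
  step 8. node 2  ⊔preds=⊤  new=⊤  stable

Least fixpoint reached:
  node 0: ⊤
  node 1: ⊤
  node 2: ⊤
  node 3: ⊥
  node 4: ⊥

8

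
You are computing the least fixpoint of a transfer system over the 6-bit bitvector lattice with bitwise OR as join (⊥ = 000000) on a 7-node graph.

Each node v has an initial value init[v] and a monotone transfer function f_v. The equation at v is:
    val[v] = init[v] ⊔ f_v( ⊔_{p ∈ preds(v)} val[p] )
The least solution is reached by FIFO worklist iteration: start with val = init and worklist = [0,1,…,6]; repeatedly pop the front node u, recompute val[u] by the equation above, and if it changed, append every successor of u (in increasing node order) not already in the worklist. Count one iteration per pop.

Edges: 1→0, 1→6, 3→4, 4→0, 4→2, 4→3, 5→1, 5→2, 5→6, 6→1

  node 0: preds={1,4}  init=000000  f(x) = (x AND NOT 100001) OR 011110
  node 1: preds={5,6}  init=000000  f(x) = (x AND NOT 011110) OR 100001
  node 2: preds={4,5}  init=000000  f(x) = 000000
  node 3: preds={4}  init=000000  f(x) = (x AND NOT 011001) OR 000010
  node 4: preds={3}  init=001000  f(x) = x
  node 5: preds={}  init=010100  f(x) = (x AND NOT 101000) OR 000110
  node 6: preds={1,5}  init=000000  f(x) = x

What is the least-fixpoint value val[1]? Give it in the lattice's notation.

Worklist (11 pops):
  #1 pop 0: in=001000 → 011110 (was 000000); enqueue []
  #2 pop 1: in=010100 → 100001 (was 000000); enqueue [0]
  #3 pop 2: in=011100 → 000000 (no change)
  #4 pop 3: in=001000 → 000010 (was 000000); enqueue []
  #5 pop 4: in=000010 → 001010 (was 001000); enqueue [2,3]
  #6 pop 5: in=000000 → 010110 (was 010100); enqueue [1]
  #7 pop 6: in=110111 → 110111 (was 000000); enqueue []
  #8 pop 0: in=101011 → 011110 (no change)
  #9 pop 2: in=011110 → 000000 (no change)
  #10 pop 3: in=001010 → 000010 (no change)
  #11 pop 1: in=110111 → 100001 (no change)

Fixpoint:
  val[0] = 011110
  val[1] = 100001
  val[2] = 000000
  val[3] = 000010
  val[4] = 001010
  val[5] = 010110
  val[6] = 110111

100001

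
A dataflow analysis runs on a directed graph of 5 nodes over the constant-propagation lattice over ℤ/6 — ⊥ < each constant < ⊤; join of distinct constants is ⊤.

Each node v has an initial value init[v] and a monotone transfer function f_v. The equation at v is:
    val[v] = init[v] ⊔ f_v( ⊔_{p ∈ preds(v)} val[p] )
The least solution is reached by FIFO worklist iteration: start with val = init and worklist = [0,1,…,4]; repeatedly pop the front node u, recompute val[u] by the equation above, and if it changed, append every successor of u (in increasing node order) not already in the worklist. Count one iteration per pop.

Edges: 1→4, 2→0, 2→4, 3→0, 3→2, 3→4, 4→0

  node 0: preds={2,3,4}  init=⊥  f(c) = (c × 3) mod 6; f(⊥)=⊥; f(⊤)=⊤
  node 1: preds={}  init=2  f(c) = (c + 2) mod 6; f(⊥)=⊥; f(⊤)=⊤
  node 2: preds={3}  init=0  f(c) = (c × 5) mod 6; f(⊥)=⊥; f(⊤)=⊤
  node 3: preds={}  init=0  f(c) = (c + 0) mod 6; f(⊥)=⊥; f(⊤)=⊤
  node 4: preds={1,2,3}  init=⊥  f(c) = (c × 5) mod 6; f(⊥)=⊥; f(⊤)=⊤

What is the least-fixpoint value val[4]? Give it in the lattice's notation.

⊤

Worklist (6 pops):
  #1 pop 0: in=0 → 0 (was ⊥); enqueue []
  #2 pop 1: in=⊥ → 2 (no change)
  #3 pop 2: in=0 → 0 (no change)
  #4 pop 3: in=⊥ → 0 (no change)
  #5 pop 4: in=⊤ → ⊤ (was ⊥); enqueue [0]
  #6 pop 0: in=⊤ → ⊤ (was 0); enqueue []

Fixpoint:
  val[0] = ⊤
  val[1] = 2
  val[2] = 0
  val[3] = 0
  val[4] = ⊤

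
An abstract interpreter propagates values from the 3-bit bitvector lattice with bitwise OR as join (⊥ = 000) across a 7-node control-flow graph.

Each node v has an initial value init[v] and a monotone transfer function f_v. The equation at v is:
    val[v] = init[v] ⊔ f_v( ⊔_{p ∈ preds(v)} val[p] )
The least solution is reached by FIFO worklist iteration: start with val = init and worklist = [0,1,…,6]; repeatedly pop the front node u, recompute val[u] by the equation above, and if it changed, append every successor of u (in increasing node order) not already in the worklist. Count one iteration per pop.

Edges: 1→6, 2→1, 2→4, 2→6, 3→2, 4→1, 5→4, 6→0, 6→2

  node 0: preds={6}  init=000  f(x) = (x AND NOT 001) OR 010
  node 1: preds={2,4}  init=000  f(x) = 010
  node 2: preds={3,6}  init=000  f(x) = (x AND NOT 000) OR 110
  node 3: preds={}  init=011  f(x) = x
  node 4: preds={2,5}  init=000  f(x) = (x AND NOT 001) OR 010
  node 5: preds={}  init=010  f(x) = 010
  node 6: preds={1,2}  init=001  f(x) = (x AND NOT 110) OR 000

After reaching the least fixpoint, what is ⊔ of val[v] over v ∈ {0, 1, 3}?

Trace (8 dequeues):
  [1] u=0 | in 001 | out 010 | prev 000 | push {}
  [2] u=1 | in 000 | out 010 | prev 000 | push {}
  [3] u=2 | in 011 | out 111 | prev 000 | push {1}
  [4] u=3 | in 000 | out 011 | ==
  [5] u=4 | in 111 | out 110 | prev 000 | push {}
  [6] u=5 | in 000 | out 010 | ==
  [7] u=6 | in 111 | out 001 | ==
  [8] u=1 | in 111 | out 010 | ==

Converged values:
  [0] 010
  [1] 010
  [2] 111
  [3] 011
  [4] 110
  [5] 010
  [6] 001

011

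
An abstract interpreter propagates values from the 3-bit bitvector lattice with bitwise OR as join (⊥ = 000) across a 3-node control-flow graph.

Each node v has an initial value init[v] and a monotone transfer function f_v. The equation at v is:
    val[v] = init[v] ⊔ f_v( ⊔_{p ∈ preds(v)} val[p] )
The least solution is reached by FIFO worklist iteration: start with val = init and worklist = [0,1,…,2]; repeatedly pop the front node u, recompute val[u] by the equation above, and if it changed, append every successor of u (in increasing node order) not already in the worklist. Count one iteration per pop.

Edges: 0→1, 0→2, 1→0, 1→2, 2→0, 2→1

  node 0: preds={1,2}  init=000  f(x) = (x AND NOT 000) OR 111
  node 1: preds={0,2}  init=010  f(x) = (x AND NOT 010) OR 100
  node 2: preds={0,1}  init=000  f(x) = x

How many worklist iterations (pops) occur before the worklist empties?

5

Iteration log — 5 steps:
  step 1. node 0  ⊔preds=010  new=111  old=000  +wl: 
  step 2. node 1  ⊔preds=111  new=111  old=010  +wl: 0
  step 3. node 2  ⊔preds=111  new=111  old=000  +wl: 1
  step 4. node 0  ⊔preds=111  new=111  stable
  step 5. node 1  ⊔preds=111  new=111  stable

Least fixpoint reached:
  node 0: 111
  node 1: 111
  node 2: 111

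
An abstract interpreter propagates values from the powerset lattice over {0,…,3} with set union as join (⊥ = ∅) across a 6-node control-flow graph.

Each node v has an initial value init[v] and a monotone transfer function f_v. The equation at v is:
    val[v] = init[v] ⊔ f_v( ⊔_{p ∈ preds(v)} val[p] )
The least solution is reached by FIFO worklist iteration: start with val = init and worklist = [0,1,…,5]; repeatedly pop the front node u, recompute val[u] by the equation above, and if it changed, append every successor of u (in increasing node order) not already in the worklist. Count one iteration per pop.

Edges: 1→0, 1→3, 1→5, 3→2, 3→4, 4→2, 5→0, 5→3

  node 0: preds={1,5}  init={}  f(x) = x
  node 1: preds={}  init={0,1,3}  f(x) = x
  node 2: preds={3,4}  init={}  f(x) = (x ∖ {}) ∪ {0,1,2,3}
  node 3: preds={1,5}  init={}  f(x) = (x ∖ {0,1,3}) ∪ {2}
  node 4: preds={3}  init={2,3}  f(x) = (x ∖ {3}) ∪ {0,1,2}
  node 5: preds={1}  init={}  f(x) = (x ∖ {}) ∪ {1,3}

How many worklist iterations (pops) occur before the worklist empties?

9

Iteration log — 9 steps:
  step 1. node 0  ⊔preds={0,1,3}  new={0,1,3}  old={}  +wl: 
  step 2. node 1  ⊔preds={}  new={0,1,3}  stable
  step 3. node 2  ⊔preds={2,3}  new={0,1,2,3}  old={}  +wl: 
  step 4. node 3  ⊔preds={0,1,3}  new={2}  old={}  +wl: 2
  step 5. node 4  ⊔preds={2}  new={0,1,2,3}  old={2,3}  +wl: 
  step 6. node 5  ⊔preds={0,1,3}  new={0,1,3}  old={}  +wl: 0,3
  step 7. node 2  ⊔preds={0,1,2,3}  new={0,1,2,3}  stable
  step 8. node 0  ⊔preds={0,1,3}  new={0,1,3}  stable
  step 9. node 3  ⊔preds={0,1,3}  new={2}  stable

Least fixpoint reached:
  node 0: {0,1,3}
  node 1: {0,1,3}
  node 2: {0,1,2,3}
  node 3: {2}
  node 4: {0,1,2,3}
  node 5: {0,1,3}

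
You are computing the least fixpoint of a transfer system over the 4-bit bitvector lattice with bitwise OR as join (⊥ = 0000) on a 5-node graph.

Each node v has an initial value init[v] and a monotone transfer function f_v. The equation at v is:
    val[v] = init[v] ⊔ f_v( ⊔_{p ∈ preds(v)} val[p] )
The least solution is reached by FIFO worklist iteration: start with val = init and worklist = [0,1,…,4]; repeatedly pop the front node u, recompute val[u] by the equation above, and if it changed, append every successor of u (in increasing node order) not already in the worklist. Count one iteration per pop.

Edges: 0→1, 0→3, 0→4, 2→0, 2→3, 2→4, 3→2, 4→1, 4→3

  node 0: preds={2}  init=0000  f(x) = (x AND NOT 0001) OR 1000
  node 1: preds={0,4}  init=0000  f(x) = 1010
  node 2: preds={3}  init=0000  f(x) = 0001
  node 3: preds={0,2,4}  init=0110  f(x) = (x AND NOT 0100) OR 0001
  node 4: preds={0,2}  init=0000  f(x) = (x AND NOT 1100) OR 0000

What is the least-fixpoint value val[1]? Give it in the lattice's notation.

1010

Trace (9 dequeues):
  [1] u=0 | in 0000 | out 1000 | prev 0000 | push {}
  [2] u=1 | in 1000 | out 1010 | prev 0000 | push {}
  [3] u=2 | in 0110 | out 0001 | prev 0000 | push {0}
  [4] u=3 | in 1001 | out 1111 | prev 0110 | push {2}
  [5] u=4 | in 1001 | out 0001 | prev 0000 | push {1,3}
  [6] u=0 | in 0001 | out 1000 | ==
  [7] u=2 | in 1111 | out 0001 | ==
  [8] u=1 | in 1001 | out 1010 | ==
  [9] u=3 | in 1001 | out 1111 | ==

Converged values:
  [0] 1000
  [1] 1010
  [2] 0001
  [3] 1111
  [4] 0001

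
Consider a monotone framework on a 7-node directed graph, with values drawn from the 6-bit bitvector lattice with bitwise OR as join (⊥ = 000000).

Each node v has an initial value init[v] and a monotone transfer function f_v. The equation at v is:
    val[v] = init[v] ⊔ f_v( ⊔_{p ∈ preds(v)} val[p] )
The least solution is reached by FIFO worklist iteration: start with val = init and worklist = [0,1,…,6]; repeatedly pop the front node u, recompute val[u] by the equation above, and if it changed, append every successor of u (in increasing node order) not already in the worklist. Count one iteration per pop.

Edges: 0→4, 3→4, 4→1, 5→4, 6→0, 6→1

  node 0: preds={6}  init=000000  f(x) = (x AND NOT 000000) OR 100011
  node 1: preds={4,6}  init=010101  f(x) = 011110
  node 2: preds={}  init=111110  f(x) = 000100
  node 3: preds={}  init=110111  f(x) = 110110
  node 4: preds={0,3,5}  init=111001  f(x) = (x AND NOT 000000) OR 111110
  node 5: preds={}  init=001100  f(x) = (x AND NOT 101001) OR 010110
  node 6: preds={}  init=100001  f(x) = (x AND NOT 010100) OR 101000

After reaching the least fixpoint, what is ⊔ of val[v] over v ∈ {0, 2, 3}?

Iteration log — 11 steps:
  step 1. node 0  ⊔preds=100001  new=100011  old=000000  +wl: 
  step 2. node 1  ⊔preds=111001  new=011111  old=010101  +wl: 
  step 3. node 2  ⊔preds=000000  new=111110  stable
  step 4. node 3  ⊔preds=000000  new=110111  stable
  step 5. node 4  ⊔preds=111111  new=111111  old=111001  +wl: 1
  step 6. node 5  ⊔preds=000000  new=011110  old=001100  +wl: 4
  step 7. node 6  ⊔preds=000000  new=101001  old=100001  +wl: 0
  step 8. node 1  ⊔preds=111111  new=011111  stable
  step 9. node 4  ⊔preds=111111  new=111111  stable
  step 10. node 0  ⊔preds=101001  new=101011  old=100011  +wl: 4
  step 11. node 4  ⊔preds=111111  new=111111  stable

Least fixpoint reached:
  node 0: 101011
  node 1: 011111
  node 2: 111110
  node 3: 110111
  node 4: 111111
  node 5: 011110
  node 6: 101001

111111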